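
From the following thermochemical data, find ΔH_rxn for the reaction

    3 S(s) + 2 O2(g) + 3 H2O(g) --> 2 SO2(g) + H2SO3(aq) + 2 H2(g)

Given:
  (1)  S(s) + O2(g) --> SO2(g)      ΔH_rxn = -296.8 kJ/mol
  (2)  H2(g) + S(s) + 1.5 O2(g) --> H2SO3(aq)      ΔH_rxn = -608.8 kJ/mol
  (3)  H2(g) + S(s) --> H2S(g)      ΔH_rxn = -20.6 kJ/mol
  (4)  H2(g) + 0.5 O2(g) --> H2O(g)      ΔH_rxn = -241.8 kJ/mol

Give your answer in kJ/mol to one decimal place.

ΔH_rxn = -477.0 kJ/mol

(1) × 2 (scale by 2 for the 2 SO2(g)): (2)·(-296.8) = -593.6 kJ/mol
(2) as written (H2SO3(aq) already on the product side): -608.8 kJ/mol
(3): not needed (H2S(g) appears nowhere else).
(4) reversed and × 3 (reverse to put H2O(g) on the reactant side; ×3 to match 3 H2O(g) in the target): (-3)·(-241.8) = +725.4 kJ/mol
By Hess's law, ΔH_rxn = (2)·(-296.8) + (1)·(-608.8) + (-3)·(-241.8) = -477.0 kJ/mol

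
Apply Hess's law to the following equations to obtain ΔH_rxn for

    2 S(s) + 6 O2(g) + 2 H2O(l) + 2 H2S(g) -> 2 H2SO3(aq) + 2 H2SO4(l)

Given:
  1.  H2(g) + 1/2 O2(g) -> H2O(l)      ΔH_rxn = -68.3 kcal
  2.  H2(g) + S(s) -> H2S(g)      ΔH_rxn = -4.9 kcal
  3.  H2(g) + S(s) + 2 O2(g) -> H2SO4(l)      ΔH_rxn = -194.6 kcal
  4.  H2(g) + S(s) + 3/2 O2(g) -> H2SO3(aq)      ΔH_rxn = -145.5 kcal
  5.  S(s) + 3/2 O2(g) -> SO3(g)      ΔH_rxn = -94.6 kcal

eq. 1 reversed and × 2 (H2O(l) must end up as a reactant; ×2 to match 2 H2O(l) in the target): (-2)·(-68.3) = +136.6 kcal
eq. 2 reversed and × 2 (H2S(g) must end up as a reactant; scale by 2 for the 2 H2S(g)): (-2)·(-4.9) = +9.8 kcal
eq. 3 × 2 (×2 to match 2 H2SO4(l) in the target): (2)·(-194.6) = -389.2 kcal
eq. 4 × 2 (scale by 2 for the 2 H2SO3(aq)): (2)·(-145.5) = -291.0 kcal
eq. 5: not needed (SO3(g) appears nowhere else).
ΔH_rxn = (-2)·(-68.3) + (-2)·(-4.9) + (2)·(-194.6) + (2)·(-145.5) = -533.8 kcal

ΔH_rxn = -533.8 kcal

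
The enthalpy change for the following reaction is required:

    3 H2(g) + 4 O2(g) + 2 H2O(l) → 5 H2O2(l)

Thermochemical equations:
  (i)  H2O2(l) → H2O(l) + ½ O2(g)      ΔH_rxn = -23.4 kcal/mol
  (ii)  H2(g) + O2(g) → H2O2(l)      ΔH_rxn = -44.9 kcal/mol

(i) reversed and × 2: (-2)·(-23.4) = +46.8 kcal/mol
(ii) × 3: (3)·(-44.9) = -134.7 kcal/mol
ΔH_rxn = (+46.8) + (-134.7) = -87.9 kcal/mol

ΔH_rxn = -87.9 kcal/mol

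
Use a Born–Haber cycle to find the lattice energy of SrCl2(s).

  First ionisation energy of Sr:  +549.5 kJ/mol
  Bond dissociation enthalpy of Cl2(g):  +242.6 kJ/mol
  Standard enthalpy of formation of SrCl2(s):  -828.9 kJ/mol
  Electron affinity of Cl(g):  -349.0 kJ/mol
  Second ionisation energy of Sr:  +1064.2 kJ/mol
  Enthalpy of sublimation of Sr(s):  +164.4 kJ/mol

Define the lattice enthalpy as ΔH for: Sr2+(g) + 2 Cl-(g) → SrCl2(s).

ΔHf° = 1·ΔHsub + 1·(ΣIE) + 1·D(Cl2) + 2·EA + U
-828.9 = 1·(+164.4) + 1·(+1613.7) + 1·(+242.6) + 2·(-349.0) + U
U = -828.9 − (+1322.7) = -2151.6 kJ/mol

U = -2151.6 kJ/mol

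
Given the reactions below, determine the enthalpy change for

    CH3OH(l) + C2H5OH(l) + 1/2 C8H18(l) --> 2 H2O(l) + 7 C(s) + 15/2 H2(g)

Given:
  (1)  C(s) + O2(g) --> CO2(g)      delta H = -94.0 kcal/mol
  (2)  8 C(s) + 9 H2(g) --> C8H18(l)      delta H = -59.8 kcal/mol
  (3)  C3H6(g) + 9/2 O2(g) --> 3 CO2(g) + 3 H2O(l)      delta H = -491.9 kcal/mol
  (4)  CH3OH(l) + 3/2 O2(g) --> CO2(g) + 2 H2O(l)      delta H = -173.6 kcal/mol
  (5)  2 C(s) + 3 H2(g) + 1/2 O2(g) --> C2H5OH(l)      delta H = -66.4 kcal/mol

(1) reversed: +94.0 kcal/mol
(2) reversed and × 1/2: (-1/2)·(-59.8) = +29.9 kcal/mol
(3): not needed.
(4) as written: -173.6 kcal/mol
(5) reversed: +66.4 kcal/mol
Since enthalpy is a state function, delta H = (+94.0) + (+29.9) + (-173.6) + (+66.4) = 16.7 kcal/mol

delta H = 16.7 kcal/mol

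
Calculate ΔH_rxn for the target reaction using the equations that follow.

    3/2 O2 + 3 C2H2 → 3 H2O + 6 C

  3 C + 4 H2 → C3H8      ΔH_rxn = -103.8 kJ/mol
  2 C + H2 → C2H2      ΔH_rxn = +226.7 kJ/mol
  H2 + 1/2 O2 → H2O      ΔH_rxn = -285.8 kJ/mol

ΔH_rxn = -1537.5 kJ/mol

equation 1: not needed.
equation 2 reversed and × 3: (-3)·(+226.7) = -680.1 kJ/mol
equation 3 × 3: (3)·(-285.8) = -857.4 kJ/mol
By Hess's law, ΔH_rxn = (-680.1) + (-857.4) = -1537.5 kJ/mol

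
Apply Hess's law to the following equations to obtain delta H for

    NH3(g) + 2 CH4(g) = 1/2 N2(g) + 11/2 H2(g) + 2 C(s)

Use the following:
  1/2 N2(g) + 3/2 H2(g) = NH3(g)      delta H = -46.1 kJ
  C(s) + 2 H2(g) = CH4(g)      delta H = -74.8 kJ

equation 1 reversed (NH3(g) must end up as a reactant): +46.1 kJ
equation 2 reversed and × 2 (CH4(g) must end up as a reactant; scale by 2 for the 2 CH4(g)): (-2)·(-74.8) = +149.6 kJ
Combining the equations, delta H = (-1)·(-46.1) + (-2)·(-74.8) = 195.7 kJ

delta H = 195.7 kJ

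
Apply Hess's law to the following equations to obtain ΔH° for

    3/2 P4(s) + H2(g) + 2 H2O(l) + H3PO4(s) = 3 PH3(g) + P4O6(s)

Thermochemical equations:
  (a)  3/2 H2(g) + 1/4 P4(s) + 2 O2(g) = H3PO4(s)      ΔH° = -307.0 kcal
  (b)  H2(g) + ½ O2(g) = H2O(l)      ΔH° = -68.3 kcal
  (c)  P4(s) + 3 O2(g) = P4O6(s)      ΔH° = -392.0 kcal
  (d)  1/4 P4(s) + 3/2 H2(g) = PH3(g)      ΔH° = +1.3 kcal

ΔH° = 55.5 kcal

(a) reversed (reverse to put H3PO4(s) on the reactant side): +307.0 kcal
(b) reversed and × 2 (H2O(l) must end up as a reactant; scale by 2 for the 2 H2O(l)): (-2)·(-68.3) = +136.6 kcal
(c) as written (P4O6(s) already on the product side): -392.0 kcal
(d) × 3 (×3 to match 3 PH3(g) in the target): (3)·(+1.3) = +3.9 kcal
ΔH° = (+307.0) + (+136.6) + (-392.0) + (+3.9) = 55.5 kcal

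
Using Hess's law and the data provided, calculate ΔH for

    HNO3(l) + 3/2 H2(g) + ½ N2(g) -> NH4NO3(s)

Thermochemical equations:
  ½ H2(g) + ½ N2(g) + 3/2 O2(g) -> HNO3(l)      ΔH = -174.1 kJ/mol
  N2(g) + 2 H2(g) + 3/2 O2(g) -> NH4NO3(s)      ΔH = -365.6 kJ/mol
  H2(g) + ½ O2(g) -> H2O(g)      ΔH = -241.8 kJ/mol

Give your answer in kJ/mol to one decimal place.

ΔH = -191.5 kJ/mol

equation 1 reversed: +174.1 kJ/mol
equation 2 as written: -365.6 kJ/mol
equation 3: not needed.
Since enthalpy is a state function, ΔH = (-1)·(-174.1) + (1)·(-365.6) = -191.5 kJ/mol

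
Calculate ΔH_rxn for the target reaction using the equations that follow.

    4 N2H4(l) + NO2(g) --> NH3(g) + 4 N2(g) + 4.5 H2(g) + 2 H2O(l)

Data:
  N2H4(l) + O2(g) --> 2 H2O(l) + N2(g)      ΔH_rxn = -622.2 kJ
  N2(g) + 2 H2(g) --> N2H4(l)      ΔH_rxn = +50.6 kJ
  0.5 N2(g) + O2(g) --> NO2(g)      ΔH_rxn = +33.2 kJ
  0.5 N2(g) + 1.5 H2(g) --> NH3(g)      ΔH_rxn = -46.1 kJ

equation 1 as written: -622.2 kJ
equation 2 reversed and × 3: (-3)·(+50.6) = -151.8 kJ
equation 3 reversed: -33.2 kJ
equation 4 as written: -46.1 kJ
By Hess's law, ΔH_rxn = (-622.2) + (-151.8) + (-33.2) + (-46.1) = -853.3 kJ

ΔH_rxn = -853.3 kJ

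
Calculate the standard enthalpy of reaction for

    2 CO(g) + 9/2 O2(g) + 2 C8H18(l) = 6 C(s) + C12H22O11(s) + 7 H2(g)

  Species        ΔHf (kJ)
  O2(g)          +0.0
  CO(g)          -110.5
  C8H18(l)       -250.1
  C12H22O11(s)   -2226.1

ΔH°rxn = -1504.9 kJ

Products: 6·(+0.0) + 1·(-2226.1) + 7·(+0.0) = -2226.1
Reactants: 2·(-110.5) + 9/2·(+0.0) + 2·(-250.1) = -721.2
ΔH°rxn = (-2226.1) − (-721.2) = -1504.9 kJ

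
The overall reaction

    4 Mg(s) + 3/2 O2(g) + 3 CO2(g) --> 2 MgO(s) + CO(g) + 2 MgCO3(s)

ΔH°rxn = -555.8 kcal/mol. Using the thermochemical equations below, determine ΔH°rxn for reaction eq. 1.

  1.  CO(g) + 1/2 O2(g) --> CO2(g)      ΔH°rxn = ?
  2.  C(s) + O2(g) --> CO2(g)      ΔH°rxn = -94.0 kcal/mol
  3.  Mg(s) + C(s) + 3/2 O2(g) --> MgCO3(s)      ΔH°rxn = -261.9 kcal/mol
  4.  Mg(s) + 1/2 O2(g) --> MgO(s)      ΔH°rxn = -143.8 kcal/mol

ΔH°rxn = -67.6 kcal/mol

eq. 1 reversed (CO(g) must end up as a product): contributes −x
eq. 2 reversed and × 2: (-2)·(-94.0) = +188.0 kcal/mol
eq. 3 × 2 (scale by 2 for the 2 MgCO3(s)): (2)·(-261.9) = -523.8 kcal/mol
eq. 4 × 2 (×2 to match 2 MgO(s) in the target): (2)·(-143.8) = -287.6 kcal/mol
-555.8 = (+188.0) + (-523.8) + (-287.6) − x
x = (-555.8 − (-623.4)) / (-1) = -67.6 kcal/mol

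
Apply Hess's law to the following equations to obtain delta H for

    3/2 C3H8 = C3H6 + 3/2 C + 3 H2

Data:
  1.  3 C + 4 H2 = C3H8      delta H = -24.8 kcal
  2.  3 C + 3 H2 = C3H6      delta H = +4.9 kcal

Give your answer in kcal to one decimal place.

delta H = 42.1 kcal

eq. 1 reversed and × 3/2: (-3/2)·(-24.8) = +37.2 kcal
eq. 2 as written: +4.9 kcal
Summing the manipulated equations, delta H = (-3/2)·(-24.8) + (1)·(+4.9) = 42.1 kcal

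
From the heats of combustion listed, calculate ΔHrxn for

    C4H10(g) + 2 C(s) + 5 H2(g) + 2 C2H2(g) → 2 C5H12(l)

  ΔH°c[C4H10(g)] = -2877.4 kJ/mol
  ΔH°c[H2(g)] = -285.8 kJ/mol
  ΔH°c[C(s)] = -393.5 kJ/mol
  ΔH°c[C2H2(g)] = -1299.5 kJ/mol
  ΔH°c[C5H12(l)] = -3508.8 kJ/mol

ΔHrxn = -674.8 kJ/mol

Using ΔH = Σ nΔHc°(reactants) − Σ nΔHc°(products):
= [1·(-2877.4) + 2·(-393.5) + 5·(-285.8) + 2·(-1299.5)] − [2·(-3508.8)]
= -674.8 kJ/mol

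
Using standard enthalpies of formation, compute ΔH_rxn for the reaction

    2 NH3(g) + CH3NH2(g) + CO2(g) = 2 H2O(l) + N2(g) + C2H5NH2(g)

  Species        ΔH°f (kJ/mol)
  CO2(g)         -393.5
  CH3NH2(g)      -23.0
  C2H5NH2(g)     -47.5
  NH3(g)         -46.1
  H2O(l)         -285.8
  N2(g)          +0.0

ΔH_rxn = -110.4 kJ/mol

Products: 2·(-285.8) + 1·(+0.0) + 1·(-47.5) = -619.1
Reactants: 2·(-46.1) + 1·(-23.0) + 1·(-393.5) = -508.7
ΔH_rxn = (-619.1) − (-508.7) = -110.4 kJ/mol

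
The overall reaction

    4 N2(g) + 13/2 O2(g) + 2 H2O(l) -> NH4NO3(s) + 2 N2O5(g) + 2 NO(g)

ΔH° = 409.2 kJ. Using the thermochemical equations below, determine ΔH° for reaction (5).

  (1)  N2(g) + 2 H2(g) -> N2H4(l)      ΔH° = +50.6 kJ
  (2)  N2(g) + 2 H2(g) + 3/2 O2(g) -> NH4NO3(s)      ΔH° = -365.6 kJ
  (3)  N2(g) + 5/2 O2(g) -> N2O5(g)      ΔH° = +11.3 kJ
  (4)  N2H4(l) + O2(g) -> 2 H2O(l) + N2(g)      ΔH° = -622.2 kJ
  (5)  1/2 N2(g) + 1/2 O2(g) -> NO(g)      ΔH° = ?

(1) reversed: -50.6 kJ
(2) as written: -365.6 kJ
(3) × 2: (2)·(+11.3) = +22.6 kJ
(4) reversed: +622.2 kJ
(5) × 2: contributes 2·x
+409.2 = (-50.6) + (-365.6) + (+22.6) + (+622.2) + 2·x
x = (+409.2 − (+228.6)) / (2) = 90.3 kJ

ΔH° = 90.3 kJ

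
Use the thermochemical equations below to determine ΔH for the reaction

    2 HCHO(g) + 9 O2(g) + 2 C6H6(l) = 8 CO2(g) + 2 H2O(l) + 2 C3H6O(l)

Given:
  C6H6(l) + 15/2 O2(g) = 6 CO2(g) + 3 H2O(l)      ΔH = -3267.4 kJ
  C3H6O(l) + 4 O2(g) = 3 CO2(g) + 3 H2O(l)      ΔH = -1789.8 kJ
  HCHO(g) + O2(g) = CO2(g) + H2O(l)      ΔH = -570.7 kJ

ΔH = -4096.6 kJ

equation 1 × 2: (2)·(-3267.4) = -6534.8 kJ
equation 2 reversed and × 2: (-2)·(-1789.8) = +3579.6 kJ
equation 3 × 2: (2)·(-570.7) = -1141.4 kJ
Summing the manipulated equations, ΔH = (-6534.8) + (+3579.6) + (-1141.4) = -4096.6 kJ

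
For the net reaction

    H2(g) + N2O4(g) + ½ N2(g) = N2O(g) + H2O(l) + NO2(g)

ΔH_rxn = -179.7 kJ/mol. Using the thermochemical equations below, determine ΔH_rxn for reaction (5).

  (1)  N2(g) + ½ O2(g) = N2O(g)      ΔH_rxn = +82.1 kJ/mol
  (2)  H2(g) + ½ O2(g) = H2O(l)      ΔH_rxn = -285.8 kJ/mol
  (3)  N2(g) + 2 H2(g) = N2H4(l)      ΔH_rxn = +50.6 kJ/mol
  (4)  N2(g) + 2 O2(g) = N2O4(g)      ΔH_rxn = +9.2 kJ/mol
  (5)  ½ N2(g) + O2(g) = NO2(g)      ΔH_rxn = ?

(1) as written: +82.1 kJ/mol
(2) as written: -285.8 kJ/mol
(3): not needed.
(4) reversed: -9.2 kJ/mol
(5) as written: contributes x
-179.7 = (+82.1) + (-285.8) + (-9.2) + x
x = (-179.7 − (-212.9)) / (1) = 33.2 kJ/mol

ΔH_rxn = 33.2 kJ/mol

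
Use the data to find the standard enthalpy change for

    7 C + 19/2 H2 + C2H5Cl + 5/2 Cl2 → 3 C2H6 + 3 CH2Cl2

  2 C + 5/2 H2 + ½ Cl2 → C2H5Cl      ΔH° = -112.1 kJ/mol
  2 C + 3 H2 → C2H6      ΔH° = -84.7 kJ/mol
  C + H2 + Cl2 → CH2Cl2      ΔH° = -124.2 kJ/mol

ΔH° = -514.6 kJ/mol

equation 1 reversed: +112.1 kJ/mol
equation 2 × 3: (3)·(-84.7) = -254.1 kJ/mol
equation 3 × 3: (3)·(-124.2) = -372.6 kJ/mol
ΔH° = (+112.1) + (-254.1) + (-372.6) = -514.6 kJ/mol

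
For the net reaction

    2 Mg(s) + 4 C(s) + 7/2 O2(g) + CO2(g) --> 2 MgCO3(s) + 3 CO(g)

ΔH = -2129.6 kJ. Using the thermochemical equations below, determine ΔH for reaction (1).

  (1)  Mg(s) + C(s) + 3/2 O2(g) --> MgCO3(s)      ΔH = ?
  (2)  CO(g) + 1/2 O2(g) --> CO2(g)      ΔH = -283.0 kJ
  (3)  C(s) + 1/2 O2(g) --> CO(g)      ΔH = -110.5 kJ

ΔH = -1095.8 kJ

(1) × 2: contributes 2·x
(2) reversed: +283.0 kJ
(3) × 2: (2)·(-110.5) = -221.0 kJ
-2129.6 = (+283.0) + (-221.0) + 2·x
x = (-2129.6 − (+62.0)) / (2) = -1095.8 kJ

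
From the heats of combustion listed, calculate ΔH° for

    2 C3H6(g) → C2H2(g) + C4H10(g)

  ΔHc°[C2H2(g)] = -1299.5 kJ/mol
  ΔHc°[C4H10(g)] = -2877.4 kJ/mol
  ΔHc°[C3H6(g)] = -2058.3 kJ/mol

Using ΔH = Σ nΔHc°(reactants) − Σ nΔHc°(products):
= [2·(-2058.3)] − [1·(-1299.5) + 1·(-2877.4)]
= 60.3 kJ/mol

ΔH° = 60.3 kJ/mol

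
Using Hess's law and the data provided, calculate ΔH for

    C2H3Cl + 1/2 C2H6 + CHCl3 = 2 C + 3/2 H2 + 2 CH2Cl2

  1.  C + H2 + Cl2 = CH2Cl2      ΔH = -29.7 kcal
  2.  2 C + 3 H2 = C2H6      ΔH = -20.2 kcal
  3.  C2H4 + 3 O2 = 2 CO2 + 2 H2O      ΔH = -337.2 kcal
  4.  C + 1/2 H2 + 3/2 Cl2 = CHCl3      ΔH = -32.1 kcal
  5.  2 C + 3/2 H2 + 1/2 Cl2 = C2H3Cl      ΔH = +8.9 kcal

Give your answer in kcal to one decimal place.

ΔH = -26.1 kcal

eq. 1 × 2: (2)·(-29.7) = -59.4 kcal
eq. 2 reversed and × 1/2: (-1/2)·(-20.2) = +10.1 kcal
eq. 3: not needed.
eq. 4 reversed: +32.1 kcal
eq. 5 reversed: -8.9 kcal
Since enthalpy is a state function, ΔH = (-59.4) + (+10.1) + (+32.1) + (-8.9) = -26.1 kcal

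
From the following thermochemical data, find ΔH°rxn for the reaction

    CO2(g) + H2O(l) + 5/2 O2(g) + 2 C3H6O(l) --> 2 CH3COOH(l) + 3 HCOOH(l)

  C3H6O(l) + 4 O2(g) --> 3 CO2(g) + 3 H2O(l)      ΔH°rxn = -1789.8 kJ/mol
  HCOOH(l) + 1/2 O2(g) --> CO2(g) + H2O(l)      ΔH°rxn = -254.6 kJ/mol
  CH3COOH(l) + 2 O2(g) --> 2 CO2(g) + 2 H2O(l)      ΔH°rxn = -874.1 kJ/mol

equation 1 × 2: (2)·(-1789.8) = -3579.6 kJ/mol
equation 2 reversed and × 3: (-3)·(-254.6) = +763.8 kJ/mol
equation 3 reversed and × 2: (-2)·(-874.1) = +1748.2 kJ/mol
Combining the equations, ΔH°rxn = (-3579.6) + (+763.8) + (+1748.2) = -1067.6 kJ/mol

ΔH°rxn = -1067.6 kJ/mol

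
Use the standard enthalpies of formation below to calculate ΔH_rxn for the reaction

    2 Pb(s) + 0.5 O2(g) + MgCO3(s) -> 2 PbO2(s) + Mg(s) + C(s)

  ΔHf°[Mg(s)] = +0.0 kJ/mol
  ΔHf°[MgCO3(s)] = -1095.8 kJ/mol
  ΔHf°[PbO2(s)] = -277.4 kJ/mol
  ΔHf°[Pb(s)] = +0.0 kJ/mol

ΔH°rxn = Σ nΔHf°(products) − Σ nΔHf°(reactants).
Products: 2·(-277.4) + 1·(+0.0) + 1·(+0.0) = -554.8
Reactants: 2·(+0.0) + 1/2·(+0.0) + 1·(-1095.8) = -1095.8
ΔH_rxn = (-554.8) − (-1095.8) = 541.0 kJ/mol

ΔH_rxn = 541.0 kJ/mol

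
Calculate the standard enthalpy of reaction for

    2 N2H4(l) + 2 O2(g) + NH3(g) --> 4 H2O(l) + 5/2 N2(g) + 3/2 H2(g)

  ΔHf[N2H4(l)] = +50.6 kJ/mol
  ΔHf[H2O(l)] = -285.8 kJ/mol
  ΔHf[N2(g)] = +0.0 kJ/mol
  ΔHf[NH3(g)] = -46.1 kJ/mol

ΔHrxn = -1198.3 kJ/mol

ΔH°rxn = Σ nΔHf°(products) − Σ nΔHf°(reactants).
Products: 4·(-285.8) + 5/2·(+0.0) + 3/2·(+0.0) = -1143.2
Reactants: 2·(+50.6) + 2·(+0.0) + 1·(-46.1) = +55.1
ΔHrxn = (-1143.2) − (+55.1) = -1198.3 kJ/mol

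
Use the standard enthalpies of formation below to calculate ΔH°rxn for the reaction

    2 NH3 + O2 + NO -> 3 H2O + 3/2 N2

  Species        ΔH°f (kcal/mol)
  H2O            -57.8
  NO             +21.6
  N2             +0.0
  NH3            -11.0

ΔH°rxn = Σ nΔHf°(products) − Σ nΔHf°(reactants).
Products: 3·(-57.8) + 3/2·(+0.0) = -173.4
Reactants: 2·(-11.0) + 1·(+0.0) + 1·(+21.6) = -0.4
ΔH°rxn = (-173.4) − (-0.4) = -173.0 kcal/mol

ΔH°rxn = -173.0 kcal/mol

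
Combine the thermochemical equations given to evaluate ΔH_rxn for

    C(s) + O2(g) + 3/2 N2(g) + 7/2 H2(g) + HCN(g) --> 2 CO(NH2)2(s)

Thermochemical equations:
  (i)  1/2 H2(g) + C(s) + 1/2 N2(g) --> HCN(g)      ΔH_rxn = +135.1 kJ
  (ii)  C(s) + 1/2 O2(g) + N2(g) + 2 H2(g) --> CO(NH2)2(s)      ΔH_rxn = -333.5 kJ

ΔH_rxn = -802.1 kJ

(i) reversed: -135.1 kJ
(ii) × 2: (2)·(-333.5) = -667.0 kJ
Summing the manipulated equations, ΔH_rxn = (-1)·(+135.1) + (2)·(-333.5) = -802.1 kJ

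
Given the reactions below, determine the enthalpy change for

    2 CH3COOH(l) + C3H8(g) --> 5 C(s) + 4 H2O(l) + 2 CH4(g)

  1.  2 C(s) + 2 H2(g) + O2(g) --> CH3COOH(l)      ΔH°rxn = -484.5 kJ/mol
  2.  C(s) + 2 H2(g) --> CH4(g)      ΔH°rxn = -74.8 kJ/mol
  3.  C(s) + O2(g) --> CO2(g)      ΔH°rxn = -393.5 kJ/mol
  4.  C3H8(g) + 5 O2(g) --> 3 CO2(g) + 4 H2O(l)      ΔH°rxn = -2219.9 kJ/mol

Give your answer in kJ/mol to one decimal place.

ΔH°rxn = -220.0 kJ/mol

eq. 1 reversed and × 2: (-2)·(-484.5) = +969.0 kJ/mol
eq. 2 × 2: (2)·(-74.8) = -149.6 kJ/mol
eq. 3 reversed and × 3: (-3)·(-393.5) = +1180.5 kJ/mol
eq. 4 as written: -2219.9 kJ/mol
ΔH°rxn = (-2)·(-484.5) + (2)·(-74.8) + (-3)·(-393.5) + (1)·(-2219.9) = -220.0 kJ/mol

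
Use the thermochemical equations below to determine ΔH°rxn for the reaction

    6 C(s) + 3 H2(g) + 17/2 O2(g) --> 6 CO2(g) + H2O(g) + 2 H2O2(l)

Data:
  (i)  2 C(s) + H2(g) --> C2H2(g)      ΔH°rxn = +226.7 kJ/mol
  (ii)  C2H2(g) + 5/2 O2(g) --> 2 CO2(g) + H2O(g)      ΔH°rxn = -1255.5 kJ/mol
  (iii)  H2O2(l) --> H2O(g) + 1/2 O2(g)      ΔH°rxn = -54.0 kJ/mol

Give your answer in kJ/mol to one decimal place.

ΔH°rxn = -2978.4 kJ/mol

(i) × 3: (3)·(+226.7) = +680.1 kJ/mol
(ii) × 3: (3)·(-1255.5) = -3766.5 kJ/mol
(iii) reversed and × 2: (-2)·(-54.0) = +108.0 kJ/mol
Since enthalpy is a state function, ΔH°rxn = (+680.1) + (-3766.5) + (+108.0) = -2978.4 kJ/mol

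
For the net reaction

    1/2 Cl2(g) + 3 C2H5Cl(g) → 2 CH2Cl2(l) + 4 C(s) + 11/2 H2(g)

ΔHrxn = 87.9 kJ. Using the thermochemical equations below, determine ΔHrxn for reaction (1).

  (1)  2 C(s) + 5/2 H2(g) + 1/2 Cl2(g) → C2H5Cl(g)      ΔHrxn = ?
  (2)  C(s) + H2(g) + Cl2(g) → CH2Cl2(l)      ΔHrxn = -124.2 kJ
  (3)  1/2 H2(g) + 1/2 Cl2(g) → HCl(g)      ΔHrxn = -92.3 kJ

ΔHrxn = -112.1 kJ

(1) reversed and × 3 (C2H5Cl(g) must end up as a reactant; ×3 to match 3 C2H5Cl(g) in the target): contributes −3·x
(2) × 2 (scale by 2 for the 2 CH2Cl2(l)): (2)·(-124.2) = -248.4 kJ
(3): not needed (HCl(g) appears nowhere else).
+87.9 = (-248.4) − 3·x
x = (+87.9 − (-248.4)) / (-3) = -112.1 kJ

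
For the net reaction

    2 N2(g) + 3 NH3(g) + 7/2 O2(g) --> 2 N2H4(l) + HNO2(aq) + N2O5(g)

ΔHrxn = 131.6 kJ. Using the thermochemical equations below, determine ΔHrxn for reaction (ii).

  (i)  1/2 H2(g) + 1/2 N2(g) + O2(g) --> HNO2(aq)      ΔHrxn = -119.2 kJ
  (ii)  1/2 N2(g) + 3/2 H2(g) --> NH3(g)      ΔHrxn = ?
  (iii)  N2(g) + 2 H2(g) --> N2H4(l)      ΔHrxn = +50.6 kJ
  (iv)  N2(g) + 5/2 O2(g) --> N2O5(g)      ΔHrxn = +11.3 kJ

(i) as written (HNO2(aq) already on the product side): -119.2 kJ
(ii) reversed and × 3 (NH3(g) must end up as a reactant; ×3 to match 3 NH3(g) in the target): contributes −3·x
(iii) × 2 (×2 to match 2 N2H4(l) in the target): (2)·(+50.6) = +101.2 kJ
(iv) as written (N2O5(g) already on the product side): +11.3 kJ
+131.6 = (-119.2) + (+101.2) + (+11.3) − 3·x
x = (+131.6 − (-6.7)) / (-3) = -46.1 kJ

ΔHrxn = -46.1 kJ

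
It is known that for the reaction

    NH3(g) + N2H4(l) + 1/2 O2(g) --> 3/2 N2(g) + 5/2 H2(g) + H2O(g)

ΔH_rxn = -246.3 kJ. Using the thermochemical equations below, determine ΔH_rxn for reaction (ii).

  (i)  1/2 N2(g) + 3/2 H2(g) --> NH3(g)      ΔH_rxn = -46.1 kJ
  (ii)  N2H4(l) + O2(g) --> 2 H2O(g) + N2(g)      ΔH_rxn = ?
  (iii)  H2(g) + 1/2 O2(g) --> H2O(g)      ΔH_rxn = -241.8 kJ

(i) reversed: +46.1 kJ
(ii) as written: contributes x
(iii) reversed: +241.8 kJ
-246.3 = (+46.1) + (+241.8) + x
x = (-246.3 − (+287.9)) / (1) = -534.2 kJ

ΔH_rxn = -534.2 kJ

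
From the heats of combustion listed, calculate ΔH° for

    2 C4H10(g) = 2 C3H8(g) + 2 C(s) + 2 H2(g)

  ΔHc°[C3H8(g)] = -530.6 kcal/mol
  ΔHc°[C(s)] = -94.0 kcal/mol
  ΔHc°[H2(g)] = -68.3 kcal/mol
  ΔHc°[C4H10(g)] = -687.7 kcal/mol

With combustion enthalpies, reactants minus products:
= [2·(-687.7)] − [2·(-530.6) + 2·(-94.0) + 2·(-68.3)]
= 10.4 kcal/mol

ΔH° = 10.4 kcal/mol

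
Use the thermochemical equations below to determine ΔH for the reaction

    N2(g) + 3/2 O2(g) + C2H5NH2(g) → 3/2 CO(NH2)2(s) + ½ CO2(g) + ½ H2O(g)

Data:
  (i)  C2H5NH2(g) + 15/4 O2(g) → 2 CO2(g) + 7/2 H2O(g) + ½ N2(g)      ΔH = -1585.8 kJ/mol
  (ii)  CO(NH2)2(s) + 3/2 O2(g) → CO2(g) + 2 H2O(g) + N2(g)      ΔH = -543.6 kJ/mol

(i) as written: -1585.8 kJ/mol
(ii) reversed and × 3/2: (-3/2)·(-543.6) = +815.4 kJ/mol
ΔH = (-1585.8) + (+815.4) = -770.4 kJ/mol

ΔH = -770.4 kJ/mol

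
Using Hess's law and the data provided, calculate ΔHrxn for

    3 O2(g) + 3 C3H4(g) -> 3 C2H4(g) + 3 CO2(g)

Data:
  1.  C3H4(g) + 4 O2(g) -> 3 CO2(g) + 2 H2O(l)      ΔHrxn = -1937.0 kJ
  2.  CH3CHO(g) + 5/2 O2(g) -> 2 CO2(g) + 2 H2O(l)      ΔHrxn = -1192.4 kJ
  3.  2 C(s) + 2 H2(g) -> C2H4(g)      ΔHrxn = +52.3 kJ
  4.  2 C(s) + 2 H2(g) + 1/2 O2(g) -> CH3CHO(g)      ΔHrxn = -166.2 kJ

ΔHrxn = -1578.3 kJ

eq. 1 × 3: (3)·(-1937.0) = -5811.0 kJ
eq. 2 reversed and × 3: (-3)·(-1192.4) = +3577.2 kJ
eq. 3 × 3: (3)·(+52.3) = +156.9 kJ
eq. 4 reversed and × 3: (-3)·(-166.2) = +498.6 kJ
Combining the equations, ΔHrxn = (3)·(-1937.0) + (-3)·(-1192.4) + (3)·(+52.3) + (-3)·(-166.2) = -1578.3 kJ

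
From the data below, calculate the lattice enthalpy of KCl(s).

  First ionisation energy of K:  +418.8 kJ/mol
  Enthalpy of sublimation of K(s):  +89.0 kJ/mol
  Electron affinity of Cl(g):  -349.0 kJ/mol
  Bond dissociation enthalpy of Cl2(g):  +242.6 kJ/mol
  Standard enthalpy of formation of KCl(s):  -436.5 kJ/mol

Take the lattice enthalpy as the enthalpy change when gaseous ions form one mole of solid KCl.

ΔHf° = 1·ΔHsub + 1·(ΣIE) + 1/2·D(Cl2) + 1·EA + U
-436.5 = 1·(+89.0) + 1·(+418.8) + 1/2·(+242.6) + 1·(-349.0) + U
U = -436.5 − (+280.1) = -716.6 kJ/mol

U = -716.6 kJ/mol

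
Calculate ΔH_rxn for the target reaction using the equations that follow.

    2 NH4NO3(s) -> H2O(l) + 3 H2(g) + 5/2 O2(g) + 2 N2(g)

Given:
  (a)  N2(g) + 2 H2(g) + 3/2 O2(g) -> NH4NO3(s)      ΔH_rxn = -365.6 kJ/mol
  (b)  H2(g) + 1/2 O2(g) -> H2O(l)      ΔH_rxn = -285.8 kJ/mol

ΔH_rxn = 445.4 kJ/mol

(a) reversed and × 2 (reverse to put NH4NO3(s) on the reactant side; scale by 2 for the 2 NH4NO3(s)): (-2)·(-365.6) = +731.2 kJ/mol
(b) as written (H2O(l) already on the product side): -285.8 kJ/mol
ΔH_rxn = (-2)·(-365.6) + (1)·(-285.8) = 445.4 kJ/mol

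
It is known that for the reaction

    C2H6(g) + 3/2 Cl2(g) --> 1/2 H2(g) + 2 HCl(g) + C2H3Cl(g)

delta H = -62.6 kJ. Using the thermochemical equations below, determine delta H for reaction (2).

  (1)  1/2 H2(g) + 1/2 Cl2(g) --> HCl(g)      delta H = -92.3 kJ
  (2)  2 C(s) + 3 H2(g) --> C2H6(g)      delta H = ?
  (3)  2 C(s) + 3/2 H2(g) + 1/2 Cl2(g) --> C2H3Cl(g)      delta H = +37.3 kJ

delta H = -84.7 kJ

(1) × 2 (×2 to match 2 HCl(g) in the target): (2)·(-92.3) = -184.6 kJ
(2) reversed (C2H6(g) must end up as a reactant): contributes −x
(3) as written (C2H3Cl(g) already on the product side): +37.3 kJ
-62.6 = (-184.6) + (+37.3) − x
x = (-62.6 − (-147.3)) / (-1) = -84.7 kJ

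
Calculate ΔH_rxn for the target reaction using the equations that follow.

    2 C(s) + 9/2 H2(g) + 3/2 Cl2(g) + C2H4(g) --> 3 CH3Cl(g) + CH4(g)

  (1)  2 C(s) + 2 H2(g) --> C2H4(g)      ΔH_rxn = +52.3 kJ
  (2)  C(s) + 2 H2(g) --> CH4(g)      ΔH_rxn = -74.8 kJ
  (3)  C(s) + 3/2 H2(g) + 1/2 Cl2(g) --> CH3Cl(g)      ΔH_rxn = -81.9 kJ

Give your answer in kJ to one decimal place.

(1) reversed: -52.3 kJ
(2) as written: -74.8 kJ
(3) × 3: (3)·(-81.9) = -245.7 kJ
By Hess's law, ΔH_rxn = (-52.3) + (-74.8) + (-245.7) = -372.8 kJ

ΔH_rxn = -372.8 kJ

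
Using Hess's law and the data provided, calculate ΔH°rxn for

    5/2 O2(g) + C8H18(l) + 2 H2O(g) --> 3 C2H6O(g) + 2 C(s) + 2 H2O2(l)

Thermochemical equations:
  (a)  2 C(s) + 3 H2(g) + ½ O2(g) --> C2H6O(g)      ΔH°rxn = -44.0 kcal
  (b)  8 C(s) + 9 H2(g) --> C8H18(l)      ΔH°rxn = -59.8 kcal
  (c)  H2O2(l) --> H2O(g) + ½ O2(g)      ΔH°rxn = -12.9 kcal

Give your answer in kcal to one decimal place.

ΔH°rxn = -46.4 kcal

(a) × 3: (3)·(-44.0) = -132.0 kcal
(b) reversed: +59.8 kcal
(c) reversed and × 2: (-2)·(-12.9) = +25.8 kcal
ΔH°rxn = (3)·(-44.0) + (-1)·(-59.8) + (-2)·(-12.9) = -46.4 kcal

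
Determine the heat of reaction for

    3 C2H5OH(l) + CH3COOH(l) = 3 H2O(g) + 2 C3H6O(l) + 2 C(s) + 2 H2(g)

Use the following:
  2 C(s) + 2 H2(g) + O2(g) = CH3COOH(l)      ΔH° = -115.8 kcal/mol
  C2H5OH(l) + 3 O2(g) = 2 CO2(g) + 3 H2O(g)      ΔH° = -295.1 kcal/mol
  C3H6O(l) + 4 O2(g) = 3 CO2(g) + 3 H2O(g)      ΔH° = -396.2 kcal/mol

equation 1 reversed (CH3COOH(l) must end up as a reactant): +115.8 kcal/mol
equation 2 × 3 (scale by 3 for the 3 C2H5OH(l)): (3)·(-295.1) = -885.3 kcal/mol
equation 3 reversed and × 2 (reverse to put C3H6O(l) on the product side; scale by 2 for the 2 C3H6O(l)): (-2)·(-396.2) = +792.4 kcal/mol
By Hess's law, ΔH° = (-1)·(-115.8) + (3)·(-295.1) + (-2)·(-396.2) = 22.9 kcal/mol

ΔH° = 22.9 kcal/mol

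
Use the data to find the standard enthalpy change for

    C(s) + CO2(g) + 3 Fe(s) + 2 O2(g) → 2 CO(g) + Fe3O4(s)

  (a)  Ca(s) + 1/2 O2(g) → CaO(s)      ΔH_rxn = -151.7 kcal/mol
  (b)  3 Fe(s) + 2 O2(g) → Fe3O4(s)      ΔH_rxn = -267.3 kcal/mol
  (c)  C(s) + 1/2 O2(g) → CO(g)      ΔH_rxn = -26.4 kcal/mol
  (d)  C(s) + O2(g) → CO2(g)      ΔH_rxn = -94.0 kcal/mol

(a): not needed (CaO(s) appears nowhere else).
(b) as written (Fe3O4(s) already on the product side): -267.3 kcal/mol
(c) × 2 (×2 to match 2 CO(g) in the target): (2)·(-26.4) = -52.8 kcal/mol
(d) reversed (reverse to put CO2(g) on the reactant side): +94.0 kcal/mol
Summing the manipulated equations, ΔH_rxn = (-267.3) + (-52.8) + (+94.0) = -226.1 kcal/mol

ΔH_rxn = -226.1 kcal/mol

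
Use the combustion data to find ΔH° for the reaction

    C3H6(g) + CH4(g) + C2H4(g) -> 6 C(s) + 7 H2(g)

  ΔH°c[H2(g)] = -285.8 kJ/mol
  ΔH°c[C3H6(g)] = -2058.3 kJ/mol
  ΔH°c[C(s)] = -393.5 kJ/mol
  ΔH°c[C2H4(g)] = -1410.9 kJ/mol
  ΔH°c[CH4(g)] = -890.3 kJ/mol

With combustion enthalpies, reactants minus products:
= [1·(-2058.3) + 1·(-890.3) + 1·(-1410.9)] − [6·(-393.5) + 7·(-285.8)]
= 2.1 kJ/mol

ΔH° = 2.1 kJ/mol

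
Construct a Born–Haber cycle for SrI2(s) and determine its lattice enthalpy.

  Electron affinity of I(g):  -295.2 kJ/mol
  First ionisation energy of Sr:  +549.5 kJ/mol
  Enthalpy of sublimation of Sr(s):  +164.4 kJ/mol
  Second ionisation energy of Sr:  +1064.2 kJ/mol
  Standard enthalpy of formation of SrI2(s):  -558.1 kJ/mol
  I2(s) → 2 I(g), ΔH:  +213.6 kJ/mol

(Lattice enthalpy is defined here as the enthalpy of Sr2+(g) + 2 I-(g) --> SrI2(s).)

ΔHf° = 1·ΔHsub + 1·(ΣIE) + 1·D(I2) + 2·EA + U
-558.1 = 1·(+164.4) + 1·(+1613.7) + 1·(+213.6) + 2·(-295.2) + U
U = -558.1 − (+1401.3) = -1959.4 kJ/mol

U = -1959.4 kJ/mol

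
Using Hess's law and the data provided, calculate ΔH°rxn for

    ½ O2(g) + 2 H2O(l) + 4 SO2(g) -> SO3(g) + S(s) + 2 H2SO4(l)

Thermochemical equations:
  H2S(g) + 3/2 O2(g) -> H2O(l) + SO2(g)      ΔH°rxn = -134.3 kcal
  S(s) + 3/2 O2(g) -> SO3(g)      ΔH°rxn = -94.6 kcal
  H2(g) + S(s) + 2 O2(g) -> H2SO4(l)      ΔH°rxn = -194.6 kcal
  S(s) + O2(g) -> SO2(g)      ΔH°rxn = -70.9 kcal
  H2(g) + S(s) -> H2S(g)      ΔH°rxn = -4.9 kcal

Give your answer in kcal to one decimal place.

ΔH°rxn = -63.6 kcal

equation 1 reversed and × 2 (H2O(l) must end up as a reactant; scale by 2 for the 2 H2O(l)): (-2)·(-134.3) = +268.6 kcal
equation 2 as written (SO3(g) already on the product side): -94.6 kcal
equation 3 × 2 (×2 to match 2 H2SO4(l) in the target): (2)·(-194.6) = -389.2 kcal
equation 4 reversed and × 2: (-2)·(-70.9) = +141.8 kcal
equation 5 reversed and × 2: (-2)·(-4.9) = +9.8 kcal
ΔH°rxn = (-2)·(-134.3) + (1)·(-94.6) + (2)·(-194.6) + (-2)·(-70.9) + (-2)·(-4.9) = -63.6 kcal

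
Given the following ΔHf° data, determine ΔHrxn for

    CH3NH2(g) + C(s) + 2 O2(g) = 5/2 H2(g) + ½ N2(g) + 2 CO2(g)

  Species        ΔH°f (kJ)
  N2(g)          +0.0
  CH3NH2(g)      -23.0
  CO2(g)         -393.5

Products: 5/2·(+0.0) + 1/2·(+0.0) + 2·(-393.5) = -787.0
Reactants: 1·(-23.0) + 1·(+0.0) + 2·(+0.0) = -23.0
ΔHrxn = (-787.0) − (-23.0) = -764.0 kJ

ΔHrxn = -764.0 kJ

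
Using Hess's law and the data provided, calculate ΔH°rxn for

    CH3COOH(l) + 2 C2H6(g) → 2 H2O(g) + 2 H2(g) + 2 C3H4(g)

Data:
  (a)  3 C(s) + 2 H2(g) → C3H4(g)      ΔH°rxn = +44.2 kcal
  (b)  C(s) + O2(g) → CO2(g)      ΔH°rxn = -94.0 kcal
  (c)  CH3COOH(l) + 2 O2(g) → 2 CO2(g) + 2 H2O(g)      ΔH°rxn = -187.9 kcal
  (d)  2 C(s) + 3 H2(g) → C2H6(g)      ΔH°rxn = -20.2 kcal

ΔH°rxn = 128.9 kcal

(a) × 2: (2)·(+44.2) = +88.4 kcal
(b) reversed and × 2: (-2)·(-94.0) = +188.0 kcal
(c) as written: -187.9 kcal
(d) reversed and × 2: (-2)·(-20.2) = +40.4 kcal
Summing the manipulated equations, ΔH°rxn = (2)·(+44.2) + (-2)·(-94.0) + (1)·(-187.9) + (-2)·(-20.2) = 128.9 kcal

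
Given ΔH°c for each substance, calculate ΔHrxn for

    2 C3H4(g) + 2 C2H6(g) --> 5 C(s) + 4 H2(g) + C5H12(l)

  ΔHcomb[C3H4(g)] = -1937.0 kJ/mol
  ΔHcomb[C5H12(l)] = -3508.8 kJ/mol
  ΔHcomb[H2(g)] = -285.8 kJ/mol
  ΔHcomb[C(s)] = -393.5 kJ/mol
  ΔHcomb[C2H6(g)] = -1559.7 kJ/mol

Using ΔH = Σ nΔHc°(reactants) − Σ nΔHc°(products):
= [2·(-1937.0) + 2·(-1559.7)] − [5·(-393.5) + 4·(-285.8) + 1·(-3508.8)]
= -373.9 kJ/mol

ΔHrxn = -373.9 kJ/mol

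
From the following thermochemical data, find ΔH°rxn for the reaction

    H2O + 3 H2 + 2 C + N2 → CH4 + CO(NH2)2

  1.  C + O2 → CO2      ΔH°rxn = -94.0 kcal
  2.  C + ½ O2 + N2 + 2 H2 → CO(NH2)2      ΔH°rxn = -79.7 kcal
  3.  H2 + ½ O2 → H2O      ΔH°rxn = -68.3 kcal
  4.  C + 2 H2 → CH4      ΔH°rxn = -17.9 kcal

ΔH°rxn = -29.3 kcal

eq. 1: not needed (CO2 appears nowhere else).
eq. 2 as written (CO(NH2)2 already on the product side): -79.7 kcal
eq. 3 reversed (reverse to put H2O on the reactant side): +68.3 kcal
eq. 4 as written (CH4 already on the product side): -17.9 kcal
By Hess's law, ΔH°rxn = (-79.7) + (+68.3) + (-17.9) = -29.3 kcal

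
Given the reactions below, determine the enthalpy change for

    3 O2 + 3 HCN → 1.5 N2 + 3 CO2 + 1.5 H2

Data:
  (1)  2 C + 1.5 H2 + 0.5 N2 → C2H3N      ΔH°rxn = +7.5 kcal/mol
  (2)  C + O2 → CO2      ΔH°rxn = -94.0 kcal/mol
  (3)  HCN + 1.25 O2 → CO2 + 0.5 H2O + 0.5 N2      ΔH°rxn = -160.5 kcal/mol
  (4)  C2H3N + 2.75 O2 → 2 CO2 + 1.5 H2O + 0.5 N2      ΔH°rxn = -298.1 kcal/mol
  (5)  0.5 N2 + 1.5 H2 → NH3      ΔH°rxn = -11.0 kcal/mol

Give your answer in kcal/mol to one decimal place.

(1) reversed: -7.5 kcal/mol
(2) × 2: (2)·(-94.0) = -188.0 kcal/mol
(3) × 3: (3)·(-160.5) = -481.5 kcal/mol
(4) reversed: +298.1 kcal/mol
(5): not needed.
ΔH°rxn = (-1)·(+7.5) + (2)·(-94.0) + (3)·(-160.5) + (-1)·(-298.1) = -378.9 kcal/mol

ΔH°rxn = -378.9 kcal/mol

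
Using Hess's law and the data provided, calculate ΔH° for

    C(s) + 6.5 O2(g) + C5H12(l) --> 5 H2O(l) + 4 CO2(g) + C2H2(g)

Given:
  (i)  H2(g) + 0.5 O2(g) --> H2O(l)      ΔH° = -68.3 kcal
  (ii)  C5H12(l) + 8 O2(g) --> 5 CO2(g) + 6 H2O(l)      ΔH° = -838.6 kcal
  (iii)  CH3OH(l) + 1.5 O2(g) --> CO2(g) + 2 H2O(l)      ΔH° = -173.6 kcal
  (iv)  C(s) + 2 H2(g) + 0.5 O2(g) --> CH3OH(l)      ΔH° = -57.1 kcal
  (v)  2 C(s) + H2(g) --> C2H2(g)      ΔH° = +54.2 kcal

(i) as written: -68.3 kcal
(ii) as written: -838.6 kcal
(iii) reversed: +173.6 kcal
(iv) reversed: +57.1 kcal
(v) as written: +54.2 kcal
Since enthalpy is a state function, ΔH° = (-68.3) + (-838.6) + (+173.6) + (+57.1) + (+54.2) = -622.0 kcal

ΔH° = -622.0 kcal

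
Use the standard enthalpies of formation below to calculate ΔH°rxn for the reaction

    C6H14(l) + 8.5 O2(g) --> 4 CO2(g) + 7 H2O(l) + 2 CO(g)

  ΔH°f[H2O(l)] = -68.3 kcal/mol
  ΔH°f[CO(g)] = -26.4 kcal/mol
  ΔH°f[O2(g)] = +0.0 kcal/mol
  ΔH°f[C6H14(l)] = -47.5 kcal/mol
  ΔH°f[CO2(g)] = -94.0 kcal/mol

ΔH°rxn = -859.4 kcal/mol

ΔH°rxn = Σ nΔHf°(products) − Σ nΔHf°(reactants).
Products: 4·(-94.0) + 7·(-68.3) + 2·(-26.4) = -906.9
Reactants: 1·(-47.5) + 17/2·(+0.0) = -47.5
ΔH°rxn = (-906.9) − (-47.5) = -859.4 kcal/mol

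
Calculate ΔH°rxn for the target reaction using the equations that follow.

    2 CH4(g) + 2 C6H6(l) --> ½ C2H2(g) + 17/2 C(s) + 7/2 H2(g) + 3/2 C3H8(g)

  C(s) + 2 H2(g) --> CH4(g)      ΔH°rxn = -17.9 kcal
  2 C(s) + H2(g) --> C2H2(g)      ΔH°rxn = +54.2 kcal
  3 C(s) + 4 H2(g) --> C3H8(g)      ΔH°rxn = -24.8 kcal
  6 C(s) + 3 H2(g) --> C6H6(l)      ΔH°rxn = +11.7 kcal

ΔH°rxn = 2.3 kcal

equation 1 reversed and × 2: (-2)·(-17.9) = +35.8 kcal
equation 2 × 1/2: (1/2)·(+54.2) = +27.1 kcal
equation 3 × 3/2: (3/2)·(-24.8) = -37.2 kcal
equation 4 reversed and × 2: (-2)·(+11.7) = -23.4 kcal
ΔH°rxn = (-2)·(-17.9) + (1/2)·(+54.2) + (3/2)·(-24.8) + (-2)·(+11.7) = 2.3 kcal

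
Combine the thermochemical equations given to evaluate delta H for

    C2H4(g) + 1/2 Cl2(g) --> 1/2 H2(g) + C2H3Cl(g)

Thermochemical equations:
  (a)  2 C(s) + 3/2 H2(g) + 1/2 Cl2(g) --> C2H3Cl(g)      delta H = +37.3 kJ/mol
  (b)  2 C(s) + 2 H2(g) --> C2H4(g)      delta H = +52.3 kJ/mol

(a) as written: +37.3 kJ/mol
(b) reversed: -52.3 kJ/mol
delta H = (1)·(+37.3) + (-1)·(+52.3) = -15.0 kJ/mol

delta H = -15.0 kJ/mol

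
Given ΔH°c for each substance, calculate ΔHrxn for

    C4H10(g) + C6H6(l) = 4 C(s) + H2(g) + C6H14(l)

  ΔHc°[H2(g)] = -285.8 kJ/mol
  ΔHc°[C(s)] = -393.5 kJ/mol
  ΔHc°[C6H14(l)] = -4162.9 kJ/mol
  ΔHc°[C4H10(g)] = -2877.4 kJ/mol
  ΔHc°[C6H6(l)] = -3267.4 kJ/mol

ΔHrxn = -122.1 kJ/mol

Using ΔH = Σ nΔHc°(reactants) − Σ nΔHc°(products):
= [1·(-2877.4) + 1·(-3267.4)] − [4·(-393.5) + 1·(-285.8) + 1·(-4162.9)]
= -122.1 kJ/mol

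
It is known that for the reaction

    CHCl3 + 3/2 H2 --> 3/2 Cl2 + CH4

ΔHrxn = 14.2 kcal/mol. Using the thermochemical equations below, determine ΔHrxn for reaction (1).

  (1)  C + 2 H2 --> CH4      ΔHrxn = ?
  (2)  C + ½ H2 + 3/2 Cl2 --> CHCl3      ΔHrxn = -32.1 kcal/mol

(1) as written: contributes x
(2) reversed: +32.1 kcal/mol
+14.2 = (+32.1) + x
x = (+14.2 − (+32.1)) / (1) = -17.9 kcal/mol

ΔHrxn = -17.9 kcal/mol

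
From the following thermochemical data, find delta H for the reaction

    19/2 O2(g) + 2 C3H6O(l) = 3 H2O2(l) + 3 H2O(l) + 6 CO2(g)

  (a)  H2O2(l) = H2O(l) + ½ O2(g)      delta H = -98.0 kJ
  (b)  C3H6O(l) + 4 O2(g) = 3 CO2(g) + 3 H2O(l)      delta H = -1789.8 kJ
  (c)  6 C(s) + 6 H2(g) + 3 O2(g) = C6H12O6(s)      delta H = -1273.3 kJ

(a) reversed and × 3: (-3)·(-98.0) = +294.0 kJ
(b) × 2: (2)·(-1789.8) = -3579.6 kJ
(c): not needed.
delta H = (+294.0) + (-3579.6) = -3285.6 kJ

delta H = -3285.6 kJ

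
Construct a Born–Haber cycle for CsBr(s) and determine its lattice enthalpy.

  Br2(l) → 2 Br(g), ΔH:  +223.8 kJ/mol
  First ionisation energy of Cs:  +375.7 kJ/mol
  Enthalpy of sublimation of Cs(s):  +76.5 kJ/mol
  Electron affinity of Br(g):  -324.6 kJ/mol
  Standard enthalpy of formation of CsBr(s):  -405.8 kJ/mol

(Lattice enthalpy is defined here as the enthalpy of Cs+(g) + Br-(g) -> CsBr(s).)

ΔHf° = 1·ΔHsub + 1·(ΣIE) + 1/2·D(Br2) + 1·EA + U
-405.8 = 1·(+76.5) + 1·(+375.7) + 1/2·(+223.8) + 1·(-324.6) + U
U = -405.8 − (+239.5) = -645.3 kJ/mol

U = -645.3 kJ/mol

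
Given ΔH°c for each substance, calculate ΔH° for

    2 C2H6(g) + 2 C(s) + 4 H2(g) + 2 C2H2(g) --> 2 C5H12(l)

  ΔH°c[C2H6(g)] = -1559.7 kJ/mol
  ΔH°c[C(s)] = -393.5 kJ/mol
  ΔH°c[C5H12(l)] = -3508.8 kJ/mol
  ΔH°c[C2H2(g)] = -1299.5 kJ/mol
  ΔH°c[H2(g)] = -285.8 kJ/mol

ΔH° = -631.0 kJ/mol

Using ΔH = Σ nΔHc°(reactants) − Σ nΔHc°(products):
= [2·(-1559.7) + 2·(-393.5) + 4·(-285.8) + 2·(-1299.5)] − [2·(-3508.8)]
= -631.0 kJ/mol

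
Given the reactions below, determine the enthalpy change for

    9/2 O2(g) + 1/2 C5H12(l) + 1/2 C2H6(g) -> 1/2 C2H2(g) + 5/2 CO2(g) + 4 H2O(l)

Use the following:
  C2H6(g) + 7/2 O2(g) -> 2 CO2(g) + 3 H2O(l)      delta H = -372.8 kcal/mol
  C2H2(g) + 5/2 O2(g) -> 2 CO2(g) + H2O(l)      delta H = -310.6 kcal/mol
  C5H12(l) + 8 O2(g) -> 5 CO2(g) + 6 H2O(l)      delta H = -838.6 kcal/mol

equation 1 × 1/2 (×1/2 to match 1/2 C2H6(g) in the target): (1/2)·(-372.8) = -186.4 kcal/mol
equation 2 reversed and × 1/2 (reverse to put C2H2(g) on the product side; ×1/2 to match 1/2 C2H2(g) in the target): (-1/2)·(-310.6) = +155.3 kcal/mol
equation 3 × 1/2 (×1/2 to match 1/2 C5H12(l) in the target): (1/2)·(-838.6) = -419.3 kcal/mol
delta H = (-186.4) + (+155.3) + (-419.3) = -450.4 kcal/mol

delta H = -450.4 kcal/mol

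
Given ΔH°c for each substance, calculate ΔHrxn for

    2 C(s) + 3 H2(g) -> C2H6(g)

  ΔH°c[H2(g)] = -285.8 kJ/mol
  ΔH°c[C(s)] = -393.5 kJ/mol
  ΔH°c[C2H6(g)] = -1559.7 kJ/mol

With combustion enthalpies, reactants minus products:
= [2·(-393.5) + 3·(-285.8)] − [1·(-1559.7)]
= -84.7 kJ/mol

ΔHrxn = -84.7 kJ/mol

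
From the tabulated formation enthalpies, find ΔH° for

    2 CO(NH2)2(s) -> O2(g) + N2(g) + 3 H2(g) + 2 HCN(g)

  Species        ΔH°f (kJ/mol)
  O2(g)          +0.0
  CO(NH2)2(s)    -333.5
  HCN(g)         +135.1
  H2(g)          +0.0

ΔH°rxn = Σ nΔHf°(products) − Σ nΔHf°(reactants).
Products: 1·(+0.0) + 1·(+0.0) + 3·(+0.0) + 2·(+135.1) = +270.2
Reactants: 2·(-333.5) = -667.0
ΔH° = (+270.2) − (-667.0) = 937.2 kJ/mol

ΔH° = 937.2 kJ/mol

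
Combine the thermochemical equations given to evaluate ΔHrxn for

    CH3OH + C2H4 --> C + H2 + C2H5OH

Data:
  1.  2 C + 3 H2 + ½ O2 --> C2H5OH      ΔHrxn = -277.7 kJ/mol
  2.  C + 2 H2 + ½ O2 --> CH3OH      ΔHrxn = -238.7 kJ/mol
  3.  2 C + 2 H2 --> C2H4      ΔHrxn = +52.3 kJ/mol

eq. 1 as written: -277.7 kJ/mol
eq. 2 reversed: +238.7 kJ/mol
eq. 3 reversed: -52.3 kJ/mol
Summing the manipulated equations, ΔHrxn = (1)·(-277.7) + (-1)·(-238.7) + (-1)·(+52.3) = -91.3 kJ/mol

ΔHrxn = -91.3 kJ/mol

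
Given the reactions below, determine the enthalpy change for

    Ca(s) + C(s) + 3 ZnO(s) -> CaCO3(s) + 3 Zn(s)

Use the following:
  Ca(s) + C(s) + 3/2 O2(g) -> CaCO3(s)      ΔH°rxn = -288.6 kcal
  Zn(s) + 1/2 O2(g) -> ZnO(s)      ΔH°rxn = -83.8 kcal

ΔH°rxn = -37.2 kcal

equation 1 as written: -288.6 kcal
equation 2 reversed and × 3: (-3)·(-83.8) = +251.4 kcal
ΔH°rxn = (1)·(-288.6) + (-3)·(-83.8) = -37.2 kcal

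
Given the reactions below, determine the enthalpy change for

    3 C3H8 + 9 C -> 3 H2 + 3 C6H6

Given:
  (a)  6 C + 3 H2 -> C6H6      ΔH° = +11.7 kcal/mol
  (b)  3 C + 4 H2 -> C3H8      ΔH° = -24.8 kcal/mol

(a) × 3 (scale by 3 for the 3 C6H6): (3)·(+11.7) = +35.1 kcal/mol
(b) reversed and × 3 (C3H8 must end up as a reactant; scale by 3 for the 3 C3H8): (-3)·(-24.8) = +74.4 kcal/mol
Combining the equations, ΔH° = (3)·(+11.7) + (-3)·(-24.8) = 109.5 kcal/mol

ΔH° = 109.5 kcal/mol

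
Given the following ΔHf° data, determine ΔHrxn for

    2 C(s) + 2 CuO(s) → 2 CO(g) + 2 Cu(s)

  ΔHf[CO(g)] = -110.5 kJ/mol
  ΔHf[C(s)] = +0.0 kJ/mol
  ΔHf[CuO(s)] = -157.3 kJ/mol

ΔHrxn = 93.6 kJ/mol

Products: 2·(-110.5) + 2·(+0.0) = -221.0
Reactants: 2·(+0.0) + 2·(-157.3) = -314.6
ΔHrxn = (-221.0) − (-314.6) = 93.6 kJ/mol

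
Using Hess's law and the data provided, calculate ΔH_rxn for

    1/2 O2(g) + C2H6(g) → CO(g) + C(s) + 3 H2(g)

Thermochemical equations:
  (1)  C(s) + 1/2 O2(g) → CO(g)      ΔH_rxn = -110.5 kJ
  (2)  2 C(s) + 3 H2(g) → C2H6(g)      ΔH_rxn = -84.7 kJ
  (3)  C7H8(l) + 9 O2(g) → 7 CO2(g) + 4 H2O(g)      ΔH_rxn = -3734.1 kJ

ΔH_rxn = -25.8 kJ

(1) as written (CO(g) already on the product side): -110.5 kJ
(2) reversed (reverse to put C2H6(g) on the reactant side): +84.7 kJ
(3): not needed (CO2(g) appears nowhere else).
ΔH_rxn = (-110.5) + (+84.7) = -25.8 kJ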